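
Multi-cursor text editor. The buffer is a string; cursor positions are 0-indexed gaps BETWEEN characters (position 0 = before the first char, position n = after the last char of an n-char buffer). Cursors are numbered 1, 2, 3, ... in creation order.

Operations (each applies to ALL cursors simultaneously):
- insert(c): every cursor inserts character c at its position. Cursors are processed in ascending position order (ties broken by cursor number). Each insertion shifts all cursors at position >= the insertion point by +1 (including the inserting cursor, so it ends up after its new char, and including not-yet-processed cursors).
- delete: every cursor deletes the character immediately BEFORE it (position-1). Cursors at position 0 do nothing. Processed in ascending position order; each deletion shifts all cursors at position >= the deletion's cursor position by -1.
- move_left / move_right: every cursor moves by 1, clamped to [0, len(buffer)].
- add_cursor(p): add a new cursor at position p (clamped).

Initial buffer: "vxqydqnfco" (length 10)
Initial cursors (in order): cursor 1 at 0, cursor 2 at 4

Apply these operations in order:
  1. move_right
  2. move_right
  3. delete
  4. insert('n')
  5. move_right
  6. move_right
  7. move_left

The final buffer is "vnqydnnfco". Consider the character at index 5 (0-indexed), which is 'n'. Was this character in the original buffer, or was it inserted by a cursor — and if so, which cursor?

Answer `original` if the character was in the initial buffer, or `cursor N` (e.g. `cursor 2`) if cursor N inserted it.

Answer: cursor 2

Derivation:
After op 1 (move_right): buffer="vxqydqnfco" (len 10), cursors c1@1 c2@5, authorship ..........
After op 2 (move_right): buffer="vxqydqnfco" (len 10), cursors c1@2 c2@6, authorship ..........
After op 3 (delete): buffer="vqydnfco" (len 8), cursors c1@1 c2@4, authorship ........
After op 4 (insert('n')): buffer="vnqydnnfco" (len 10), cursors c1@2 c2@6, authorship .1...2....
After op 5 (move_right): buffer="vnqydnnfco" (len 10), cursors c1@3 c2@7, authorship .1...2....
After op 6 (move_right): buffer="vnqydnnfco" (len 10), cursors c1@4 c2@8, authorship .1...2....
After op 7 (move_left): buffer="vnqydnnfco" (len 10), cursors c1@3 c2@7, authorship .1...2....
Authorship (.=original, N=cursor N): . 1 . . . 2 . . . .
Index 5: author = 2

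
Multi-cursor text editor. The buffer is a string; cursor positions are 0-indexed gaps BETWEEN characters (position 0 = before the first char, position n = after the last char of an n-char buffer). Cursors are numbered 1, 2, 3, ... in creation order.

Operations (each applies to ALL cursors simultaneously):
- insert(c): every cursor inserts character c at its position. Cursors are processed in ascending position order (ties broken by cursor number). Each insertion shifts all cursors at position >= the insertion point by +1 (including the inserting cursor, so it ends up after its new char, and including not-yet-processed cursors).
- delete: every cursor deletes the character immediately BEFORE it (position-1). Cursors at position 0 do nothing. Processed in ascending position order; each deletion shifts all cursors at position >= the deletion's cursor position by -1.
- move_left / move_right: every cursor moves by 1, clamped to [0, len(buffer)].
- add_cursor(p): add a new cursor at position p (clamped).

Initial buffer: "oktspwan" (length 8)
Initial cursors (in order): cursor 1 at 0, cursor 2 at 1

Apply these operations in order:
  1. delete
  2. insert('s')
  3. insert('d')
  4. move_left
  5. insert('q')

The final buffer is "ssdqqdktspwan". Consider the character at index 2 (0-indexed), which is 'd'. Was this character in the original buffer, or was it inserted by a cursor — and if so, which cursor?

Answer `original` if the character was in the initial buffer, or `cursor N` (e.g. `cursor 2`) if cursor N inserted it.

After op 1 (delete): buffer="ktspwan" (len 7), cursors c1@0 c2@0, authorship .......
After op 2 (insert('s')): buffer="ssktspwan" (len 9), cursors c1@2 c2@2, authorship 12.......
After op 3 (insert('d')): buffer="ssddktspwan" (len 11), cursors c1@4 c2@4, authorship 1212.......
After op 4 (move_left): buffer="ssddktspwan" (len 11), cursors c1@3 c2@3, authorship 1212.......
After op 5 (insert('q')): buffer="ssdqqdktspwan" (len 13), cursors c1@5 c2@5, authorship 121122.......
Authorship (.=original, N=cursor N): 1 2 1 1 2 2 . . . . . . .
Index 2: author = 1

Answer: cursor 1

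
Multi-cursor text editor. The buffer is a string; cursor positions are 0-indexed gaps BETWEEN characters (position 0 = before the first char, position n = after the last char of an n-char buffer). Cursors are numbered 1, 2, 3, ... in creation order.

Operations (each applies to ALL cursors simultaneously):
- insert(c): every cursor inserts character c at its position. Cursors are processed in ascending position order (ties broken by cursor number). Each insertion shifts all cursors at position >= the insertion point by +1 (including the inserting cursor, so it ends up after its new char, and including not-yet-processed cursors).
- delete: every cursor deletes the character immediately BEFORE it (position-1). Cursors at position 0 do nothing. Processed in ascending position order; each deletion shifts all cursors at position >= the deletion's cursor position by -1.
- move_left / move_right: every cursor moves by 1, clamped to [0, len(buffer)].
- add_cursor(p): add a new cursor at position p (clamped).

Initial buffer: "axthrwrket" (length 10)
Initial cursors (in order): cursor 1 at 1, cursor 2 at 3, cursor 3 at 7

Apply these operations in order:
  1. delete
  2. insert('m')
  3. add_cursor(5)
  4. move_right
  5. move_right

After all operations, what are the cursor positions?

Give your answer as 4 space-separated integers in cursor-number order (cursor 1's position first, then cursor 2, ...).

Answer: 3 5 9 7

Derivation:
After op 1 (delete): buffer="xhrwket" (len 7), cursors c1@0 c2@1 c3@4, authorship .......
After op 2 (insert('m')): buffer="mxmhrwmket" (len 10), cursors c1@1 c2@3 c3@7, authorship 1.2...3...
After op 3 (add_cursor(5)): buffer="mxmhrwmket" (len 10), cursors c1@1 c2@3 c4@5 c3@7, authorship 1.2...3...
After op 4 (move_right): buffer="mxmhrwmket" (len 10), cursors c1@2 c2@4 c4@6 c3@8, authorship 1.2...3...
After op 5 (move_right): buffer="mxmhrwmket" (len 10), cursors c1@3 c2@5 c4@7 c3@9, authorship 1.2...3...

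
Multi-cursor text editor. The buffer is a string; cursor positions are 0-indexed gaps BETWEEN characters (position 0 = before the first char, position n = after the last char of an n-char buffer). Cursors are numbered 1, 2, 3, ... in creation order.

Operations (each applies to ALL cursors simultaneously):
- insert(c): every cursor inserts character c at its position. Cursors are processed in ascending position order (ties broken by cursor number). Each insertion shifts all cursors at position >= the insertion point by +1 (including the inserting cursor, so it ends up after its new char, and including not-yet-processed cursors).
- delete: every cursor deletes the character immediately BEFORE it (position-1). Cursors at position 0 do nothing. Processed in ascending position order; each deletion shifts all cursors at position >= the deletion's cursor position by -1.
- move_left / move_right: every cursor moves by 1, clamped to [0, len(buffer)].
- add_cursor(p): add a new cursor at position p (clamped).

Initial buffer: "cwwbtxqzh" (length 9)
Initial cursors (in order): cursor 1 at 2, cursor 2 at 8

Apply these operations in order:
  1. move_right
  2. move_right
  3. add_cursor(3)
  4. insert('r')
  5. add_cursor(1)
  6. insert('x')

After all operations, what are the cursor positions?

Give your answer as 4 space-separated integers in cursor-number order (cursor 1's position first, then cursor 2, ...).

Answer: 9 16 6 2

Derivation:
After op 1 (move_right): buffer="cwwbtxqzh" (len 9), cursors c1@3 c2@9, authorship .........
After op 2 (move_right): buffer="cwwbtxqzh" (len 9), cursors c1@4 c2@9, authorship .........
After op 3 (add_cursor(3)): buffer="cwwbtxqzh" (len 9), cursors c3@3 c1@4 c2@9, authorship .........
After op 4 (insert('r')): buffer="cwwrbrtxqzhr" (len 12), cursors c3@4 c1@6 c2@12, authorship ...3.1.....2
After op 5 (add_cursor(1)): buffer="cwwrbrtxqzhr" (len 12), cursors c4@1 c3@4 c1@6 c2@12, authorship ...3.1.....2
After op 6 (insert('x')): buffer="cxwwrxbrxtxqzhrx" (len 16), cursors c4@2 c3@6 c1@9 c2@16, authorship .4..33.11.....22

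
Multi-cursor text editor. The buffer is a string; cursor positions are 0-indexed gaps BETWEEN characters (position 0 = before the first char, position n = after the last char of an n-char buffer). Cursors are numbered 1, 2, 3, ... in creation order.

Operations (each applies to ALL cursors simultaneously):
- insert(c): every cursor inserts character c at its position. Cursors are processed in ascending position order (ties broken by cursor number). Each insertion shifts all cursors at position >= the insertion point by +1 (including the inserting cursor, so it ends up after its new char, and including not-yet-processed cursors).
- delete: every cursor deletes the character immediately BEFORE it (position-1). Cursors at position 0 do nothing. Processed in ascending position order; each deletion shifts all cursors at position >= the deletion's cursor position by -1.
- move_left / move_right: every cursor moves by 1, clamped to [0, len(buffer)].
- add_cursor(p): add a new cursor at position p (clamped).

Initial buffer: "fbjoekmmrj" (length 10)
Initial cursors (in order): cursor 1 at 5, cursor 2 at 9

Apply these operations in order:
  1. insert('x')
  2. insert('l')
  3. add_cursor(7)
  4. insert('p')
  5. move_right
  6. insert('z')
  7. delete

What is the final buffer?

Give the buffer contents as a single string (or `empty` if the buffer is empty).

After op 1 (insert('x')): buffer="fbjoexkmmrxj" (len 12), cursors c1@6 c2@11, authorship .....1....2.
After op 2 (insert('l')): buffer="fbjoexlkmmrxlj" (len 14), cursors c1@7 c2@13, authorship .....11....22.
After op 3 (add_cursor(7)): buffer="fbjoexlkmmrxlj" (len 14), cursors c1@7 c3@7 c2@13, authorship .....11....22.
After op 4 (insert('p')): buffer="fbjoexlppkmmrxlpj" (len 17), cursors c1@9 c3@9 c2@16, authorship .....1113....222.
After op 5 (move_right): buffer="fbjoexlppkmmrxlpj" (len 17), cursors c1@10 c3@10 c2@17, authorship .....1113....222.
After op 6 (insert('z')): buffer="fbjoexlppkzzmmrxlpjz" (len 20), cursors c1@12 c3@12 c2@20, authorship .....1113.13...222.2
After op 7 (delete): buffer="fbjoexlppkmmrxlpj" (len 17), cursors c1@10 c3@10 c2@17, authorship .....1113....222.

Answer: fbjoexlppkmmrxlpj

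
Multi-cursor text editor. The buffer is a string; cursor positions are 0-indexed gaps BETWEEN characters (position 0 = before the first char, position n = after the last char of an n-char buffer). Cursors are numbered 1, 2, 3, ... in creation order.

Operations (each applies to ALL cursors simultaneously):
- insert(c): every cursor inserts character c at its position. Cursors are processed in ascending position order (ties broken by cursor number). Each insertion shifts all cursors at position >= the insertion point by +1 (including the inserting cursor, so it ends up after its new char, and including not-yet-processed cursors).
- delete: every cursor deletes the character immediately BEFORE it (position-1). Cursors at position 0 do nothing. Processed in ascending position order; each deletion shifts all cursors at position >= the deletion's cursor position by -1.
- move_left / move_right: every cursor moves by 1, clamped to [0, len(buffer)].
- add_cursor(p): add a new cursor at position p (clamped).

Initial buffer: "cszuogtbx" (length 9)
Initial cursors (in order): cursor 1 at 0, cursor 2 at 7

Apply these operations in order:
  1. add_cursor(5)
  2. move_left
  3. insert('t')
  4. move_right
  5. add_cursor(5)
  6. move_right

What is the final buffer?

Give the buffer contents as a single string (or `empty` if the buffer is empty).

Answer: tcszutogttbx

Derivation:
After op 1 (add_cursor(5)): buffer="cszuogtbx" (len 9), cursors c1@0 c3@5 c2@7, authorship .........
After op 2 (move_left): buffer="cszuogtbx" (len 9), cursors c1@0 c3@4 c2@6, authorship .........
After op 3 (insert('t')): buffer="tcszutogttbx" (len 12), cursors c1@1 c3@6 c2@9, authorship 1....3..2...
After op 4 (move_right): buffer="tcszutogttbx" (len 12), cursors c1@2 c3@7 c2@10, authorship 1....3..2...
After op 5 (add_cursor(5)): buffer="tcszutogttbx" (len 12), cursors c1@2 c4@5 c3@7 c2@10, authorship 1....3..2...
After op 6 (move_right): buffer="tcszutogttbx" (len 12), cursors c1@3 c4@6 c3@8 c2@11, authorship 1....3..2...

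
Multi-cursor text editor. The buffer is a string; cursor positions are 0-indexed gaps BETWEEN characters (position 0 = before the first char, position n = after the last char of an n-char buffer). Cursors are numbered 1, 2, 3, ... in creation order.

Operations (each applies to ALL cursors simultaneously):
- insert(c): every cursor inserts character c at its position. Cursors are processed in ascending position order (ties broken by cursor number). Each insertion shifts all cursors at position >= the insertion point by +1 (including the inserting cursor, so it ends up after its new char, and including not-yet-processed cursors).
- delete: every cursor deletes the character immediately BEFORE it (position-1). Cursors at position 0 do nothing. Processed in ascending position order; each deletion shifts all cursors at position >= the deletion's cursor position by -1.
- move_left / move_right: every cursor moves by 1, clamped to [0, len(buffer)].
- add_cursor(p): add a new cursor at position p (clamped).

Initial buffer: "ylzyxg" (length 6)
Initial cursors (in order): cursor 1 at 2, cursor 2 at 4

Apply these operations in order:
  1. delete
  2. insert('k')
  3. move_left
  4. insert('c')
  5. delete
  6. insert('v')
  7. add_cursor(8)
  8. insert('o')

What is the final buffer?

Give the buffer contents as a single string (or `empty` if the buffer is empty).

Answer: yvokzvokxgo

Derivation:
After op 1 (delete): buffer="yzxg" (len 4), cursors c1@1 c2@2, authorship ....
After op 2 (insert('k')): buffer="ykzkxg" (len 6), cursors c1@2 c2@4, authorship .1.2..
After op 3 (move_left): buffer="ykzkxg" (len 6), cursors c1@1 c2@3, authorship .1.2..
After op 4 (insert('c')): buffer="yckzckxg" (len 8), cursors c1@2 c2@5, authorship .11.22..
After op 5 (delete): buffer="ykzkxg" (len 6), cursors c1@1 c2@3, authorship .1.2..
After op 6 (insert('v')): buffer="yvkzvkxg" (len 8), cursors c1@2 c2@5, authorship .11.22..
After op 7 (add_cursor(8)): buffer="yvkzvkxg" (len 8), cursors c1@2 c2@5 c3@8, authorship .11.22..
After op 8 (insert('o')): buffer="yvokzvokxgo" (len 11), cursors c1@3 c2@7 c3@11, authorship .111.222..3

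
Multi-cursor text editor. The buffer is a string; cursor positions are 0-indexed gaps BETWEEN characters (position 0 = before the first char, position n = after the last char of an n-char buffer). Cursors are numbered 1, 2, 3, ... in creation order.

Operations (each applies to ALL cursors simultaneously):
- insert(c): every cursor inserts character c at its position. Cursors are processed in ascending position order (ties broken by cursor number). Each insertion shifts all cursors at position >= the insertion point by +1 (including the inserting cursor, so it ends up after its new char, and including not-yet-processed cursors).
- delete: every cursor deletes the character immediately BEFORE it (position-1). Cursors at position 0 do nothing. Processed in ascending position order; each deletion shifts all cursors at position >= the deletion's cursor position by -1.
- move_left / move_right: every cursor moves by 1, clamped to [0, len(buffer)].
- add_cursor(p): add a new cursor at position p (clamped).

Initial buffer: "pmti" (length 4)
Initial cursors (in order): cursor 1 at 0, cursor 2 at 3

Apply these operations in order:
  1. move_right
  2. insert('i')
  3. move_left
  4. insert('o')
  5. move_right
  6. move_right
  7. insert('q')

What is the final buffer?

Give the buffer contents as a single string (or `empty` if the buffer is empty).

After op 1 (move_right): buffer="pmti" (len 4), cursors c1@1 c2@4, authorship ....
After op 2 (insert('i')): buffer="pimtii" (len 6), cursors c1@2 c2@6, authorship .1...2
After op 3 (move_left): buffer="pimtii" (len 6), cursors c1@1 c2@5, authorship .1...2
After op 4 (insert('o')): buffer="poimtioi" (len 8), cursors c1@2 c2@7, authorship .11...22
After op 5 (move_right): buffer="poimtioi" (len 8), cursors c1@3 c2@8, authorship .11...22
After op 6 (move_right): buffer="poimtioi" (len 8), cursors c1@4 c2@8, authorship .11...22
After op 7 (insert('q')): buffer="poimqtioiq" (len 10), cursors c1@5 c2@10, authorship .11.1..222

Answer: poimqtioiq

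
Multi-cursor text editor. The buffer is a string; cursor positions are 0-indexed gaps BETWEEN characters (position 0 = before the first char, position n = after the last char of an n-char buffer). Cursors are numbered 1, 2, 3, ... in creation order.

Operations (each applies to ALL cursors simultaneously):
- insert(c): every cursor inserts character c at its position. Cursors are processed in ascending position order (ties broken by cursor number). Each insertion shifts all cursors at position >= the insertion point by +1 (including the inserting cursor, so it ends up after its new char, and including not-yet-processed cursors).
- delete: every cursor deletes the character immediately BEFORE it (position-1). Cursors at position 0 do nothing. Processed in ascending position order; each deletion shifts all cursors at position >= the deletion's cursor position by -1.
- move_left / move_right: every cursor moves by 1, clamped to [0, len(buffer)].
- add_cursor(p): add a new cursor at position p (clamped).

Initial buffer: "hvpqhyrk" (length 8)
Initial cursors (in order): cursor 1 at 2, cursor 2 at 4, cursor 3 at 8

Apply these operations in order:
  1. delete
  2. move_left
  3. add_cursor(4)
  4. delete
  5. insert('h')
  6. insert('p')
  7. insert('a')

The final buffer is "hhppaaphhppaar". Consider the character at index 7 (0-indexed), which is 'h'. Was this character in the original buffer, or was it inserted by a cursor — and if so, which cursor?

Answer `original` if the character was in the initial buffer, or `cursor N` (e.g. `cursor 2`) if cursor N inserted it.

Answer: cursor 3

Derivation:
After op 1 (delete): buffer="hphyr" (len 5), cursors c1@1 c2@2 c3@5, authorship .....
After op 2 (move_left): buffer="hphyr" (len 5), cursors c1@0 c2@1 c3@4, authorship .....
After op 3 (add_cursor(4)): buffer="hphyr" (len 5), cursors c1@0 c2@1 c3@4 c4@4, authorship .....
After op 4 (delete): buffer="pr" (len 2), cursors c1@0 c2@0 c3@1 c4@1, authorship ..
After op 5 (insert('h')): buffer="hhphhr" (len 6), cursors c1@2 c2@2 c3@5 c4@5, authorship 12.34.
After op 6 (insert('p')): buffer="hhppphhppr" (len 10), cursors c1@4 c2@4 c3@9 c4@9, authorship 1212.3434.
After op 7 (insert('a')): buffer="hhppaaphhppaar" (len 14), cursors c1@6 c2@6 c3@13 c4@13, authorship 121212.343434.
Authorship (.=original, N=cursor N): 1 2 1 2 1 2 . 3 4 3 4 3 4 .
Index 7: author = 3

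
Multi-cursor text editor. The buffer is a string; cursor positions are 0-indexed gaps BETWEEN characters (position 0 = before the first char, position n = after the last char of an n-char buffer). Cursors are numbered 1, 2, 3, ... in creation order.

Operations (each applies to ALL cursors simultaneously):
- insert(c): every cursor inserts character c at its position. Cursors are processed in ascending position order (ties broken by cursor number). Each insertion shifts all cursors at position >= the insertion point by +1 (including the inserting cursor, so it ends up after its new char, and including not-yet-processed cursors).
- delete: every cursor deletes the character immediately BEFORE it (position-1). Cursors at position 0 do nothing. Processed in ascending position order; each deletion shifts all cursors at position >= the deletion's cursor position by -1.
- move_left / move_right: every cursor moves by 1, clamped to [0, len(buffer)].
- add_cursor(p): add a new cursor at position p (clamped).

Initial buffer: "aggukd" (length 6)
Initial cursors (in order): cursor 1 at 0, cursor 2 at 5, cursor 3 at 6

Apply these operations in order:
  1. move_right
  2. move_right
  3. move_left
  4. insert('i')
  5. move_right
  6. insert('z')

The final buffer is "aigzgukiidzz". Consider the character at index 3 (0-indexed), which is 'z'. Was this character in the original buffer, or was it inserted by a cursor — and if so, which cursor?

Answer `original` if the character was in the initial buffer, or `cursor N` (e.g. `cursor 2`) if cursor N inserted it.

After op 1 (move_right): buffer="aggukd" (len 6), cursors c1@1 c2@6 c3@6, authorship ......
After op 2 (move_right): buffer="aggukd" (len 6), cursors c1@2 c2@6 c3@6, authorship ......
After op 3 (move_left): buffer="aggukd" (len 6), cursors c1@1 c2@5 c3@5, authorship ......
After op 4 (insert('i')): buffer="aiggukiid" (len 9), cursors c1@2 c2@8 c3@8, authorship .1....23.
After op 5 (move_right): buffer="aiggukiid" (len 9), cursors c1@3 c2@9 c3@9, authorship .1....23.
After op 6 (insert('z')): buffer="aigzgukiidzz" (len 12), cursors c1@4 c2@12 c3@12, authorship .1.1...23.23
Authorship (.=original, N=cursor N): . 1 . 1 . . . 2 3 . 2 3
Index 3: author = 1

Answer: cursor 1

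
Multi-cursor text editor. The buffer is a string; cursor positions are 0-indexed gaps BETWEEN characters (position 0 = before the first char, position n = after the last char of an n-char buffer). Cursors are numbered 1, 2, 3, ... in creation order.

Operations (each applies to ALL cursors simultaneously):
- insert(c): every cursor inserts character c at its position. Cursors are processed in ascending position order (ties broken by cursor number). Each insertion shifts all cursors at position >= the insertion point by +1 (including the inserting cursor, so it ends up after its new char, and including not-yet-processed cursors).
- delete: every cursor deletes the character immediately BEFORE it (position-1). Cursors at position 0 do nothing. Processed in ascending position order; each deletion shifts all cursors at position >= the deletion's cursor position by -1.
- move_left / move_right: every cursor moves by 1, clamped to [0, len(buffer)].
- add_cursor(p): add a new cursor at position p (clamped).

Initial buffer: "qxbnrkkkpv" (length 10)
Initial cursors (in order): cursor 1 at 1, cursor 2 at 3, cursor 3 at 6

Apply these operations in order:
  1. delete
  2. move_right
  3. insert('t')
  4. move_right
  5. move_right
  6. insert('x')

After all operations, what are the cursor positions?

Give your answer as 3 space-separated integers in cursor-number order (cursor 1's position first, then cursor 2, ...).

Answer: 5 8 12

Derivation:
After op 1 (delete): buffer="xnrkkpv" (len 7), cursors c1@0 c2@1 c3@3, authorship .......
After op 2 (move_right): buffer="xnrkkpv" (len 7), cursors c1@1 c2@2 c3@4, authorship .......
After op 3 (insert('t')): buffer="xtntrktkpv" (len 10), cursors c1@2 c2@4 c3@7, authorship .1.2..3...
After op 4 (move_right): buffer="xtntrktkpv" (len 10), cursors c1@3 c2@5 c3@8, authorship .1.2..3...
After op 5 (move_right): buffer="xtntrktkpv" (len 10), cursors c1@4 c2@6 c3@9, authorship .1.2..3...
After op 6 (insert('x')): buffer="xtntxrkxtkpxv" (len 13), cursors c1@5 c2@8 c3@12, authorship .1.21..23..3.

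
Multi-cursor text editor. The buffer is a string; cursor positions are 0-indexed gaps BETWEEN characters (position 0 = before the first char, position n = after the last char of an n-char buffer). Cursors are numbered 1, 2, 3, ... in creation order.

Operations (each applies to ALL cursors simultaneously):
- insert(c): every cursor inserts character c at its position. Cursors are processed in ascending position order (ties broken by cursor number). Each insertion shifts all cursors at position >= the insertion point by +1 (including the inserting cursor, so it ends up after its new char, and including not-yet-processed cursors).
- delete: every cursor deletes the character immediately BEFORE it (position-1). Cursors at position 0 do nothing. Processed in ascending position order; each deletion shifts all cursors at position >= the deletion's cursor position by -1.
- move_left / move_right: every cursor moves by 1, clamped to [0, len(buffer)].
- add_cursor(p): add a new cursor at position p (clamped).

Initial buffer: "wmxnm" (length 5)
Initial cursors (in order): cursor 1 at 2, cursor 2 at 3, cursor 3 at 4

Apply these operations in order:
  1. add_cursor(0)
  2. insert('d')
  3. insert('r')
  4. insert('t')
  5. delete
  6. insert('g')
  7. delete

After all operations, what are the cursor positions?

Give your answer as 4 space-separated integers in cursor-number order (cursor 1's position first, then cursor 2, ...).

Answer: 6 9 12 2

Derivation:
After op 1 (add_cursor(0)): buffer="wmxnm" (len 5), cursors c4@0 c1@2 c2@3 c3@4, authorship .....
After op 2 (insert('d')): buffer="dwmdxdndm" (len 9), cursors c4@1 c1@4 c2@6 c3@8, authorship 4..1.2.3.
After op 3 (insert('r')): buffer="drwmdrxdrndrm" (len 13), cursors c4@2 c1@6 c2@9 c3@12, authorship 44..11.22.33.
After op 4 (insert('t')): buffer="drtwmdrtxdrtndrtm" (len 17), cursors c4@3 c1@8 c2@12 c3@16, authorship 444..111.222.333.
After op 5 (delete): buffer="drwmdrxdrndrm" (len 13), cursors c4@2 c1@6 c2@9 c3@12, authorship 44..11.22.33.
After op 6 (insert('g')): buffer="drgwmdrgxdrgndrgm" (len 17), cursors c4@3 c1@8 c2@12 c3@16, authorship 444..111.222.333.
After op 7 (delete): buffer="drwmdrxdrndrm" (len 13), cursors c4@2 c1@6 c2@9 c3@12, authorship 44..11.22.33.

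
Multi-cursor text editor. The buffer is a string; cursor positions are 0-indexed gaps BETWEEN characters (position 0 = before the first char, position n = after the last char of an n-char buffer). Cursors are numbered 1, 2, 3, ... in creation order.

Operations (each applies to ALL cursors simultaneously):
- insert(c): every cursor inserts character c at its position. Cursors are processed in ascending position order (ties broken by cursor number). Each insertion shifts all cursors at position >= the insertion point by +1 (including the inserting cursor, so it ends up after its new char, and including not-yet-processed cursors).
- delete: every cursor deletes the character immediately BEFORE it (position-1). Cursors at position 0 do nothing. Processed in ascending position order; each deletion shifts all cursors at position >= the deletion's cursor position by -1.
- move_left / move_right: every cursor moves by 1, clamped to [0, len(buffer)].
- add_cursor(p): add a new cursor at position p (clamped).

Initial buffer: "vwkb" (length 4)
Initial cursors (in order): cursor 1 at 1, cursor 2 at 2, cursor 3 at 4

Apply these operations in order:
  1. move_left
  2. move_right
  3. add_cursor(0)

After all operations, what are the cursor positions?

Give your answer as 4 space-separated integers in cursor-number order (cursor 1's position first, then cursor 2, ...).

Answer: 1 2 4 0

Derivation:
After op 1 (move_left): buffer="vwkb" (len 4), cursors c1@0 c2@1 c3@3, authorship ....
After op 2 (move_right): buffer="vwkb" (len 4), cursors c1@1 c2@2 c3@4, authorship ....
After op 3 (add_cursor(0)): buffer="vwkb" (len 4), cursors c4@0 c1@1 c2@2 c3@4, authorship ....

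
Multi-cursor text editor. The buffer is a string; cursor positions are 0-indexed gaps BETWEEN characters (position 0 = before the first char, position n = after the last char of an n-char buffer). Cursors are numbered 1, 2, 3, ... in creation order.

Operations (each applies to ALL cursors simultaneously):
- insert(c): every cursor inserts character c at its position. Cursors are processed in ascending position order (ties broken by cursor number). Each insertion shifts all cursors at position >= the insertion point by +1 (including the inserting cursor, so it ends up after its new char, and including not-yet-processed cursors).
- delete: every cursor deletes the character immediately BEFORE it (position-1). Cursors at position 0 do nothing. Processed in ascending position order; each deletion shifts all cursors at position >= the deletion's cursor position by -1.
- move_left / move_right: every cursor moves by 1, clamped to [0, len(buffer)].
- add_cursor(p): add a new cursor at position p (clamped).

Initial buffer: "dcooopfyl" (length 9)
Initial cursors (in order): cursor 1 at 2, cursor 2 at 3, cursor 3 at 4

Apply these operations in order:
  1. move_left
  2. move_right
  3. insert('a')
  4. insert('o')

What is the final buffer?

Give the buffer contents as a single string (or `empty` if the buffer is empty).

Answer: dcaooaooaoopfyl

Derivation:
After op 1 (move_left): buffer="dcooopfyl" (len 9), cursors c1@1 c2@2 c3@3, authorship .........
After op 2 (move_right): buffer="dcooopfyl" (len 9), cursors c1@2 c2@3 c3@4, authorship .........
After op 3 (insert('a')): buffer="dcaoaoaopfyl" (len 12), cursors c1@3 c2@5 c3@7, authorship ..1.2.3.....
After op 4 (insert('o')): buffer="dcaooaooaoopfyl" (len 15), cursors c1@4 c2@7 c3@10, authorship ..11.22.33.....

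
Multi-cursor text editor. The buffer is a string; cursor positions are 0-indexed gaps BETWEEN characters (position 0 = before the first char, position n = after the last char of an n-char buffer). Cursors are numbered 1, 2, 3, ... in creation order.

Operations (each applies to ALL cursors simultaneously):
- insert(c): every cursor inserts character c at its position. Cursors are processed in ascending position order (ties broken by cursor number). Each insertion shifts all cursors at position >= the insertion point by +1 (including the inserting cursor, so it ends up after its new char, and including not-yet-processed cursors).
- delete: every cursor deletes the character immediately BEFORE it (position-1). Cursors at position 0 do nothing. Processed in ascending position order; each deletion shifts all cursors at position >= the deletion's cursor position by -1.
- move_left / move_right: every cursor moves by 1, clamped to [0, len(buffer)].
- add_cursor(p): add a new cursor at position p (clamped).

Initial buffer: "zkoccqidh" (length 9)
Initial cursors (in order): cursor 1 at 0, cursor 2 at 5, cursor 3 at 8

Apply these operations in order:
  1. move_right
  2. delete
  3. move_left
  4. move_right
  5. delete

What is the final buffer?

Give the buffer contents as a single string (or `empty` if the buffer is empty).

Answer: oci

Derivation:
After op 1 (move_right): buffer="zkoccqidh" (len 9), cursors c1@1 c2@6 c3@9, authorship .........
After op 2 (delete): buffer="koccid" (len 6), cursors c1@0 c2@4 c3@6, authorship ......
After op 3 (move_left): buffer="koccid" (len 6), cursors c1@0 c2@3 c3@5, authorship ......
After op 4 (move_right): buffer="koccid" (len 6), cursors c1@1 c2@4 c3@6, authorship ......
After op 5 (delete): buffer="oci" (len 3), cursors c1@0 c2@2 c3@3, authorship ...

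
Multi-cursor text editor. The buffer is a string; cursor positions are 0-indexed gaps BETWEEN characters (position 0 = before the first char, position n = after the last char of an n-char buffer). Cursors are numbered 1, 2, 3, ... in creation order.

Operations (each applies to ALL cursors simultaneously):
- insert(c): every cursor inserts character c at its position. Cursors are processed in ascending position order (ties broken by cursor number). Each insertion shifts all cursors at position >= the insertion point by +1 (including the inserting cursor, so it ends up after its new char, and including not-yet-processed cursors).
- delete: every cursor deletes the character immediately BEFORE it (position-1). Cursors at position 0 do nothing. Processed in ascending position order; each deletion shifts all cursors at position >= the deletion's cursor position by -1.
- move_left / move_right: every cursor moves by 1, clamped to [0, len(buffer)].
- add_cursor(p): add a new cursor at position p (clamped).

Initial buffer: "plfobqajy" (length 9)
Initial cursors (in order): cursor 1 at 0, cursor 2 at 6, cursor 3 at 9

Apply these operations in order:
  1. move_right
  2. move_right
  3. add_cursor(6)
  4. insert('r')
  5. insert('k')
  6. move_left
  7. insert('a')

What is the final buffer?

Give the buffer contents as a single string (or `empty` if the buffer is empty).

Answer: plrakfobqrakajrakyrak

Derivation:
After op 1 (move_right): buffer="plfobqajy" (len 9), cursors c1@1 c2@7 c3@9, authorship .........
After op 2 (move_right): buffer="plfobqajy" (len 9), cursors c1@2 c2@8 c3@9, authorship .........
After op 3 (add_cursor(6)): buffer="plfobqajy" (len 9), cursors c1@2 c4@6 c2@8 c3@9, authorship .........
After op 4 (insert('r')): buffer="plrfobqrajryr" (len 13), cursors c1@3 c4@8 c2@11 c3@13, authorship ..1....4..2.3
After op 5 (insert('k')): buffer="plrkfobqrkajrkyrk" (len 17), cursors c1@4 c4@10 c2@14 c3@17, authorship ..11....44..22.33
After op 6 (move_left): buffer="plrkfobqrkajrkyrk" (len 17), cursors c1@3 c4@9 c2@13 c3@16, authorship ..11....44..22.33
After op 7 (insert('a')): buffer="plrakfobqrakajrakyrak" (len 21), cursors c1@4 c4@11 c2@16 c3@20, authorship ..111....444..222.333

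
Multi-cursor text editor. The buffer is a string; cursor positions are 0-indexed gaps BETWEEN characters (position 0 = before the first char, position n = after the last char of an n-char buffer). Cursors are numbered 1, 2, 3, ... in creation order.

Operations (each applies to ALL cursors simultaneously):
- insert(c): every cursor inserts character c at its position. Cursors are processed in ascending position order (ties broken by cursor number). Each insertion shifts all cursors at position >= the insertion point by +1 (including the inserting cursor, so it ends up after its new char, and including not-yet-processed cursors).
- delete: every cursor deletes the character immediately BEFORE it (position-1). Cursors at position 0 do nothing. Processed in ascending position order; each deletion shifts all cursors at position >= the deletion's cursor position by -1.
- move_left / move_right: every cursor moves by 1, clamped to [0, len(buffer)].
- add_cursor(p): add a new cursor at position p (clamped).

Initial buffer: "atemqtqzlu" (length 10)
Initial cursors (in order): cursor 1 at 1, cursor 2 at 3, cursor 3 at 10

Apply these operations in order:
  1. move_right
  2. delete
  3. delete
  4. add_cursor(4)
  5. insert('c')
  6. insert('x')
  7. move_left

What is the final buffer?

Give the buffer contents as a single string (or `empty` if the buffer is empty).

After op 1 (move_right): buffer="atemqtqzlu" (len 10), cursors c1@2 c2@4 c3@10, authorship ..........
After op 2 (delete): buffer="aeqtqzl" (len 7), cursors c1@1 c2@2 c3@7, authorship .......
After op 3 (delete): buffer="qtqz" (len 4), cursors c1@0 c2@0 c3@4, authorship ....
After op 4 (add_cursor(4)): buffer="qtqz" (len 4), cursors c1@0 c2@0 c3@4 c4@4, authorship ....
After op 5 (insert('c')): buffer="ccqtqzcc" (len 8), cursors c1@2 c2@2 c3@8 c4@8, authorship 12....34
After op 6 (insert('x')): buffer="ccxxqtqzccxx" (len 12), cursors c1@4 c2@4 c3@12 c4@12, authorship 1212....3434
After op 7 (move_left): buffer="ccxxqtqzccxx" (len 12), cursors c1@3 c2@3 c3@11 c4@11, authorship 1212....3434

Answer: ccxxqtqzccxx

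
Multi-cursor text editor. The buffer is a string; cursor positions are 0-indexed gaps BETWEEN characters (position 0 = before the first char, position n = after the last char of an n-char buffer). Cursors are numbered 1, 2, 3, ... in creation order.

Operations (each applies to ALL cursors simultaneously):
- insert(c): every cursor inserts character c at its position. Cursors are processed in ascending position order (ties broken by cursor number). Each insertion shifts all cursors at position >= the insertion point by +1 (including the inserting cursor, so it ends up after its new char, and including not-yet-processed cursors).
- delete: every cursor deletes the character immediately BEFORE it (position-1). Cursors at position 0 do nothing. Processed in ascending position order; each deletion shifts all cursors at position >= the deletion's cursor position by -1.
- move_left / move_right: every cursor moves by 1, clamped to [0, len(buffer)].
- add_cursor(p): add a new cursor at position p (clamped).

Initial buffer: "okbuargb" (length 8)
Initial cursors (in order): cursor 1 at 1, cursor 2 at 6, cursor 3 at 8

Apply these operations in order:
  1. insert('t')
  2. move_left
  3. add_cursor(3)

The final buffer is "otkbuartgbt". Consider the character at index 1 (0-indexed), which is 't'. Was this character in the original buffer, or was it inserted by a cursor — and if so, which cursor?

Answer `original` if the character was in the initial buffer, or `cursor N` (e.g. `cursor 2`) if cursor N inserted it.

Answer: cursor 1

Derivation:
After op 1 (insert('t')): buffer="otkbuartgbt" (len 11), cursors c1@2 c2@8 c3@11, authorship .1.....2..3
After op 2 (move_left): buffer="otkbuartgbt" (len 11), cursors c1@1 c2@7 c3@10, authorship .1.....2..3
After op 3 (add_cursor(3)): buffer="otkbuartgbt" (len 11), cursors c1@1 c4@3 c2@7 c3@10, authorship .1.....2..3
Authorship (.=original, N=cursor N): . 1 . . . . . 2 . . 3
Index 1: author = 1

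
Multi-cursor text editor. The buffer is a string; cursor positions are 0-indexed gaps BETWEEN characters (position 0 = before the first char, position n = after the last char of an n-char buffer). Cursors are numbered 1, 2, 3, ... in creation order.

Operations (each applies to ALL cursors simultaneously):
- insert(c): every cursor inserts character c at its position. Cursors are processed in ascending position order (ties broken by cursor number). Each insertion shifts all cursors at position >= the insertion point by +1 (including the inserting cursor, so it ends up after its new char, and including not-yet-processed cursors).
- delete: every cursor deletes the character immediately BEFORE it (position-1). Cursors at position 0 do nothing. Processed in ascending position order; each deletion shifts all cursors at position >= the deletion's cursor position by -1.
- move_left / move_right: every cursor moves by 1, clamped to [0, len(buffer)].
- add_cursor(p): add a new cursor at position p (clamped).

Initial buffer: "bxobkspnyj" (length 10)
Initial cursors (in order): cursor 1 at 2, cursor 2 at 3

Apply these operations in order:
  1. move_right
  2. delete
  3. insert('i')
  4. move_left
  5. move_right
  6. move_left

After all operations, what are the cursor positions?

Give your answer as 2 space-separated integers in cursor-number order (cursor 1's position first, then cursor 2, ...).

Answer: 3 3

Derivation:
After op 1 (move_right): buffer="bxobkspnyj" (len 10), cursors c1@3 c2@4, authorship ..........
After op 2 (delete): buffer="bxkspnyj" (len 8), cursors c1@2 c2@2, authorship ........
After op 3 (insert('i')): buffer="bxiikspnyj" (len 10), cursors c1@4 c2@4, authorship ..12......
After op 4 (move_left): buffer="bxiikspnyj" (len 10), cursors c1@3 c2@3, authorship ..12......
After op 5 (move_right): buffer="bxiikspnyj" (len 10), cursors c1@4 c2@4, authorship ..12......
After op 6 (move_left): buffer="bxiikspnyj" (len 10), cursors c1@3 c2@3, authorship ..12......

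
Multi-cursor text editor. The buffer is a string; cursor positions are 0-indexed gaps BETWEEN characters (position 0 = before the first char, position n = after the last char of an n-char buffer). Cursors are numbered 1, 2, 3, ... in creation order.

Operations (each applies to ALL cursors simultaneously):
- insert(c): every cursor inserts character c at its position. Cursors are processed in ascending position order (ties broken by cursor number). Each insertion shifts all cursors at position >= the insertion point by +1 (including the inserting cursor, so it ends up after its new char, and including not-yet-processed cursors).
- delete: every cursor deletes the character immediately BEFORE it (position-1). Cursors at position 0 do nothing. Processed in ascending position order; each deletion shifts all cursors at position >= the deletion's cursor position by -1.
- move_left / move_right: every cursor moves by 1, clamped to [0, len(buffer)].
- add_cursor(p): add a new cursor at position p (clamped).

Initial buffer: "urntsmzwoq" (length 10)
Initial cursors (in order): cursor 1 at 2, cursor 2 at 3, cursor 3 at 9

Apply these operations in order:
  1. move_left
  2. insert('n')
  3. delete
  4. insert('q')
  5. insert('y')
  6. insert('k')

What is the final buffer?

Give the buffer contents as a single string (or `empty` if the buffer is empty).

After op 1 (move_left): buffer="urntsmzwoq" (len 10), cursors c1@1 c2@2 c3@8, authorship ..........
After op 2 (insert('n')): buffer="unrnntsmzwnoq" (len 13), cursors c1@2 c2@4 c3@11, authorship .1.2......3..
After op 3 (delete): buffer="urntsmzwoq" (len 10), cursors c1@1 c2@2 c3@8, authorship ..........
After op 4 (insert('q')): buffer="uqrqntsmzwqoq" (len 13), cursors c1@2 c2@4 c3@11, authorship .1.2......3..
After op 5 (insert('y')): buffer="uqyrqyntsmzwqyoq" (len 16), cursors c1@3 c2@6 c3@14, authorship .11.22......33..
After op 6 (insert('k')): buffer="uqykrqykntsmzwqykoq" (len 19), cursors c1@4 c2@8 c3@17, authorship .111.222......333..

Answer: uqykrqykntsmzwqykoq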